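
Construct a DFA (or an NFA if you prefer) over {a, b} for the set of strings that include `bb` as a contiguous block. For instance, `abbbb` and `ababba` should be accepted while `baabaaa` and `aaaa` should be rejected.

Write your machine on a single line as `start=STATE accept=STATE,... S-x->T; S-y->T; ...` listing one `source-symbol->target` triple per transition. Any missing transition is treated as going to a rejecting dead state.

Track how much of `bb` has been matched so far: state q0 is no progress, q2 is the absorbing accept state reached once `bb` has occurred. Intermediate states record partial matches; on a mismatch, fall back to the longest reusable overlap.
3 states suffice.
        a   b  
>  q0   q0  q1 
   q1   q0  q2 
 * q2   q2  q2 
(> = start, * = accepting)

start=q0; accept=q2; q0-a->q0; q0-b->q1; q1-a->q0; q1-b->q2; q2-a->q2; q2-b->q2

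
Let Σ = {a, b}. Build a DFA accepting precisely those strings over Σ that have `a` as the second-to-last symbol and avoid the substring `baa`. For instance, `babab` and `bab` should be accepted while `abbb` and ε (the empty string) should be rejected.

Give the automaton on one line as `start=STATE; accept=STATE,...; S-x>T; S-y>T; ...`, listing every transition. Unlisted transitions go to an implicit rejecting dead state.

start=q0; accept=q3,q4; q0-a>q1; q0-b>q2; q1-a>q3; q1-b>q4; q2-a>q5; q2-b>q2; q3-a>q3; q3-b>q4; q4-a>q5; q4-b>q2; q5-a>q6; q5-b>q4; q6-a>q6; q6-b>q6

Build one automaton per condition and run them in lockstep. The first has 7 states tracking the last 2 symbols read; the second has 4 states tracking partial matches of the forbidden pattern `baa`. A product state is a pair (one from each), accepting exactly when both do. Minimizing collapses redundant product states.
        a   b  
>  q0   q1  q2 
   q1   q3  q4 
   q2   q5  q2 
 * q3   q3  q4 
 * q4   q5  q2 
   q5   q6  q4 
   q6   q6  q6 
(> = start, * = accepting)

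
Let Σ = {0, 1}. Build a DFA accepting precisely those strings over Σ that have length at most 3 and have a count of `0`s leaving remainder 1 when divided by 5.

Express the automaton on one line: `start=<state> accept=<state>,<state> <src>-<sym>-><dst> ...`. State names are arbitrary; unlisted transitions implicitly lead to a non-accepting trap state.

Build one automaton per condition and run them in lockstep. The first has 5 states tracking the input length, saturating at 4; the second has 5 states tracking the count of `0`s modulo 5. A product state is a pair (one from each), accepting exactly when both do. After merging equivalent states the machine shrinks.
With 7 states:
        0   1  
>  s0   s1  s2 
 * s1   s3  s4 
   s2   s4  s5 
   s3   s3  s3 
 * s4   s3  s6 
   s5   s6  s3 
 * s6   s3  s3 
(> = start, * = accepting)

start=s0 accept=s1,s4,s6 s0-0->s1 s0-1->s2 s1-0->s3 s1-1->s4 s2-0->s4 s2-1->s5 s3-0->s3 s3-1->s3 s4-0->s3 s4-1->s6 s5-0->s6 s5-1->s3 s6-0->s3 s6-1->s3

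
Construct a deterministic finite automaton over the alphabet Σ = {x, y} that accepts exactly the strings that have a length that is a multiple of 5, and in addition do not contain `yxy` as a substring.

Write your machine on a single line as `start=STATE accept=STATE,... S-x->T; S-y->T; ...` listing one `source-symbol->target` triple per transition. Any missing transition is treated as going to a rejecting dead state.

Run two small machines in parallel and take their product. One (5 states) tracks the input length modulo 5; the other (4 states) tracks partial matches of the forbidden pattern `yxy`. Each combined state is a pair, one component from each; accept when both components accept.
With 20 states:
          x    y  
>* q0     q1   q2 
   q1     q3   q4 
   q2     q5   q4 
   q3     q6   q7 
   q4     q8   q7 
   q5     q6   q9 
   q6    q10  q11 
   q7    q12  q11 
   q8    q10  q13 
   q9    q13  q13 
   q10    q0  q14 
   q11   q15  q14 
   q12    q0  q16 
   q13   q16  q16 
 * q14   q17   q2 
 * q15    q1  q18 
   q16   q18  q18 
   q17    q3  q19 
   q18   q19  q19 
   q19    q9   q9 
(> = start, * = accepting)

start=q0; accept=q0,q14,q15; q0-x->q1; q0-y->q2; q1-x->q3; q1-y->q4; q2-x->q5; q2-y->q4; q3-x->q6; q3-y->q7; q4-x->q8; q4-y->q7; q5-x->q6; q5-y->q9; q6-x->q10; q6-y->q11; q7-x->q12; q7-y->q11; q8-x->q10; q8-y->q13; q9-x->q13; q9-y->q13; q10-x->q0; q10-y->q14; q11-x->q15; q11-y->q14; q12-x->q0; q12-y->q16; q13-x->q16; q13-y->q16; q14-x->q17; q14-y->q2; q15-x->q1; q15-y->q18; q16-x->q18; q16-y->q18; q17-x->q3; q17-y->q19; q18-x->q19; q18-y->q19; q19-x->q9; q19-y->q9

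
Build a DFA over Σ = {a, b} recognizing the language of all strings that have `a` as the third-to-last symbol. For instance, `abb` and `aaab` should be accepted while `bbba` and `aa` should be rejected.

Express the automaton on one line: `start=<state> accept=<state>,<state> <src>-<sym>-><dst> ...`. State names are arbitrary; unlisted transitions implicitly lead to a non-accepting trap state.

start=s0 accept=s7,s8,s9,s10 s0-a->s1 s0-b->s2 s1-a->s3 s1-b->s4 s2-a->s5 s2-b->s6 s3-a->s7 s3-b->s8 s4-a->s9 s4-b->s10 s5-a->s11 s5-b->s12 s6-a->s13 s6-b->s14 s7-a->s7 s7-b->s8 s8-a->s9 s8-b->s10 s9-a->s11 s9-b->s12 s10-a->s13 s10-b->s14 s11-a->s7 s11-b->s8 s12-a->s9 s12-b->s10 s13-a->s11 s13-b->s12 s14-a->s13 s14-b->s14

Because acceptance depends on a position counted from the end, the machine has to buffer the most recent 3 symbols. Make each state the string of the last up-to-3 symbols read; on input `x` shift the window left and append `x`. Accept when the buffered window has length 3 and begins with `a`.
A 15-state machine:
          a    b  
>  s0     s1   s2 
   s1     s3   s4 
   s2     s5   s6 
   s3     s7   s8 
   s4     s9  s10 
   s5    s11  s12 
   s6    s13  s14 
 * s7     s7   s8 
 * s8     s9  s10 
 * s9    s11  s12 
 * s10   s13  s14 
   s11    s7   s8 
   s12    s9  s10 
   s13   s11  s12 
   s14   s13  s14 
(> = start, * = accepting)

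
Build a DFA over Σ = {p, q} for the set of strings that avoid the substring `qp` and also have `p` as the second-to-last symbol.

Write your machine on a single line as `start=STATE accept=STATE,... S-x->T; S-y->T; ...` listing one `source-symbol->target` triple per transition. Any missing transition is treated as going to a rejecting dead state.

Handle the two conditions separately and then intersect. One (3 states) tracks partial matches of the forbidden pattern `qp`; the other (7 states) tracks the last 2 symbols read. Each combined state is a pair, one component from each; accept when both components accept. Equivalent product states are then merged.
        p   q  
>  S0   S1  S2 
   S1   S3  S4 
   S2   S2  S2 
 * S3   S3  S4 
 * S4   S2  S2 
(> = start, * = accepting)

start=S0; accept=S3,S4; S0-p->S1; S0-q->S2; S1-p->S3; S1-q->S4; S2-p->S2; S2-q->S2; S3-p->S3; S3-q->S4; S4-p->S2; S4-q->S2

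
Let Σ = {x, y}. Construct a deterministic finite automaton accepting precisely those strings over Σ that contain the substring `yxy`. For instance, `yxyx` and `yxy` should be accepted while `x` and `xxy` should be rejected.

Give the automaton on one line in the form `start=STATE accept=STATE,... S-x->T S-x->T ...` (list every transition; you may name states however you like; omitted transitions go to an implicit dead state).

start=A accept=D A-x->A A-y->B B-x->C B-y->B C-x->A C-y->D D-x->D D-y->D

States A..C record the length of the longest prefix of `yxy` that matches the current input suffix. Reaching D means `yxy` has been seen, and we stay there forever. Accept from D.
4 states suffice.
       x  y 
>  A   A  B 
   B   C  B 
   C   A  D 
 * D   D  D 
(> = start, * = accepting)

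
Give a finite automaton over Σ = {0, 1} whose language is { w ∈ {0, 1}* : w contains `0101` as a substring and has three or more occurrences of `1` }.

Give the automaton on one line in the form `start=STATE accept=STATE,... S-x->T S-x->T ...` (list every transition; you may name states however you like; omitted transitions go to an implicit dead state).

start=S0 accept=S9 S0-0->S1 S0-1->S2 S1-0->S1 S1-1->S3 S2-0->S4 S2-1->S2 S3-0->S5 S3-1->S2 S4-0->S4 S4-1->S6 S5-0->S4 S5-1->S7 S6-0->S8 S6-1->S2 S7-0->S7 S7-1->S9 S8-0->S4 S8-1->S9 S9-0->S9 S9-1->S9

Run two small machines in parallel and take their product. One (5 states) tracks whether and how much of `0101` has been seen; the other (5 states) tracks the count of `1`s, saturating at 4. Each combined state is a pair, one component from each; accept when both components accept. Equivalent product states are then merged.
        0   1  
>  S0   S1  S2 
   S1   S1  S3 
   S2   S4  S2 
   S3   S5  S2 
   S4   S4  S6 
   S5   S4  S7 
   S6   S8  S2 
   S7   S7  S9 
   S8   S4  S9 
 * S9   S9  S9 
(> = start, * = accepting)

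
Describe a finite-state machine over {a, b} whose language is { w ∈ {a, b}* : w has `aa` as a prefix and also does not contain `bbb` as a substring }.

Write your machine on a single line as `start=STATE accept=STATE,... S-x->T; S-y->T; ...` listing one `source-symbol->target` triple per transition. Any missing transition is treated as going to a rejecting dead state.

Handle the two conditions separately and then intersect. One (4 states) tracks whether the input so far still matches the prefix `aa`; the other (4 states) tracks partial matches of the forbidden pattern `bbb`. Each combined state is a pair, one component from each; accept when both components accept. Equivalent product states are then merged.
A 6-state machine:
        a   b  
>  s0   s1  s2 
   s1   s3  s2 
   s2   s2  s2 
 * s3   s3  s4 
 * s4   s3  s5 
 * s5   s3  s2 
(> = start, * = accepting)

start=s0; accept=s3,s4,s5; s0-a->s1; s0-b->s2; s1-a->s3; s1-b->s2; s2-a->s2; s2-b->s2; s3-a->s3; s3-b->s4; s4-a->s3; s4-b->s5; s5-a->s3; s5-b->s2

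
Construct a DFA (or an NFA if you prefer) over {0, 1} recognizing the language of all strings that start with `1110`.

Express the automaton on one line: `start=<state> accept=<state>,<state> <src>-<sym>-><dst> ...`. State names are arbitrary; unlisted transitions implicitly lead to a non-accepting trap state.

Check the first 4 symbols one by one: A through D record how many have matched `1110` so far; any wrong symbol goes to the dead state F. After all 4 match we enter the accepting sink E.
With 6 states:
       0  1 
>  A   F  B 
   B   F  C 
   C   F  D 
   D   E  F 
 * E   E  E 
   F   F  F 
(> = start, * = accepting)

start=A accept=E A-0->F A-1->B B-0->F B-1->C C-0->F C-1->D D-0->E D-1->F E-0->E E-1->E F-0->F F-1->F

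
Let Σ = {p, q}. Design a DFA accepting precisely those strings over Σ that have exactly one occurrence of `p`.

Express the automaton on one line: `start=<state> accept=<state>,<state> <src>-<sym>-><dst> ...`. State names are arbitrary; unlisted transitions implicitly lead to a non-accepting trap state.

start=S0 accept=S1 S0-p->S1 S0-q->S0 S1-p->S2 S1-q->S1 S2-p->S2 S2-q->S2

Only the number of `p`s matters, and only up to 2. Make a chain S0 → S1 → S2 advanced by each `p` (with S2 absorbing); every other symbol self-loops. The accepting set is {S1}.
        p   q  
>  S0   S1  S0 
 * S1   S2  S1 
   S2   S2  S2 
(> = start, * = accepting)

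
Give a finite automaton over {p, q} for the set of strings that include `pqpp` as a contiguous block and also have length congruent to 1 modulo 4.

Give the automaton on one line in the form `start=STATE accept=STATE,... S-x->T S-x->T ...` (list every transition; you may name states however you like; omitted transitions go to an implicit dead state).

Handle the two conditions separately and then intersect. One (5 states) tracks whether and how much of `pqpp` has been seen; the other (4 states) tracks the input length modulo 4. Each combined state is a pair, one component from each; accept when both components accept.
A 20-state machine:
          p    q  
>  S0     S1   S2 
   S1     S3   S4 
   S2     S3   S5 
   S3     S6   S7 
   S4     S8   S9 
   S5     S6   S9 
   S6    S10  S11 
   S7    S12   S0 
   S8    S13  S11 
   S9    S10   S0 
   S10    S1  S14 
   S11   S15   S2 
   S12   S16  S14 
   S13   S16  S16 
   S14   S17   S5 
   S15   S18   S4 
 * S16   S18  S18 
   S17   S19   S7 
   S18   S19  S19 
   S19   S13  S13 
(> = start, * = accepting)

start=S0 accept=S16 S0-p->S1 S0-q->S2 S1-p->S3 S1-q->S4 S2-p->S3 S2-q->S5 S3-p->S6 S3-q->S7 S4-p->S8 S4-q->S9 S5-p->S6 S5-q->S9 S6-p->S10 S6-q->S11 S7-p->S12 S7-q->S0 S8-p->S13 S8-q->S11 S9-p->S10 S9-q->S0 S10-p->S1 S10-q->S14 S11-p->S15 S11-q->S2 S12-p->S16 S12-q->S14 S13-p->S16 S13-q->S16 S14-p->S17 S14-q->S5 S15-p->S18 S15-q->S4 S16-p->S18 S16-q->S18 S17-p->S19 S17-q->S7 S18-p->S19 S18-q->S19 S19-p->S13 S19-q->S13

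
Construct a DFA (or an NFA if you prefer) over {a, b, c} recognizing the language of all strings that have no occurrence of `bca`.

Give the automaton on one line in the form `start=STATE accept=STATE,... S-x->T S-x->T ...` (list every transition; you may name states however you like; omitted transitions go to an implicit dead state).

Track partial matches of the forbidden pattern `bca`. State S3 is a dead state reached once `bca` has occurred; every other state accepts. S0 means no part of `bca` is currently matched.
With 4 states:
        a   b   c  
>* S0   S0  S1  S0 
 * S1   S0  S1  S2 
 * S2   S3  S1  S0 
   S3   S3  S3  S3 
(> = start, * = accepting)

start=S0 accept=S0,S1,S2 S0-a->S0 S0-b->S1 S0-c->S0 S1-a->S0 S1-b->S1 S1-c->S2 S2-a->S3 S2-b->S1 S2-c->S0 S3-a->S3 S3-b->S3 S3-c->S3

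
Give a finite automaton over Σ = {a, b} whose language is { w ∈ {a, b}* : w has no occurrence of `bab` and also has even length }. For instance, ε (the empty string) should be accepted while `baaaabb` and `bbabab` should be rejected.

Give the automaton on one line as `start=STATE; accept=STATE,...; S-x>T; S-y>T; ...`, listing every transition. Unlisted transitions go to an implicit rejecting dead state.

Run two small machines in parallel and take their product. The first has 4 states tracking partial matches of the forbidden pattern `bab`; the second has 2 states tracking the input length modulo 2. A product state is a pair (one from each), accepting exactly when both do. After merging equivalent states the machine shrinks.
With 7 states:
        a   b  
>* s0   s1  s2 
   s1   s0  s3 
   s2   s4  s3 
 * s3   s5  s2 
 * s4   s1  s6 
   s5   s0  s6 
   s6   s6  s6 
(> = start, * = accepting)

start=s0; accept=s0,s3,s4; s0-a>s1; s0-b>s2; s1-a>s0; s1-b>s3; s2-a>s4; s2-b>s3; s3-a>s5; s3-b>s2; s4-a>s1; s4-b>s6; s5-a>s0; s5-b>s6; s6-a>s6; s6-b>s6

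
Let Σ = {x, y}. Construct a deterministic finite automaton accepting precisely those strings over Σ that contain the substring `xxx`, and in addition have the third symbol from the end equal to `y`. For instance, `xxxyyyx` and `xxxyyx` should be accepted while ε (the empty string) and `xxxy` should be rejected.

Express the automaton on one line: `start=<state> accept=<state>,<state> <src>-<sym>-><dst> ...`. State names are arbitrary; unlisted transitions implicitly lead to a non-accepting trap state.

Run two small machines in parallel and take their product. The first has 4 states tracking whether and how much of `xxx` has been seen; the second has 15 states tracking the last 3 symbols read. A product state is a pair (one from each), accepting exactly when both do. Minimizing collapses redundant product states.
11 states suffice.
          x    y  
>  q0     q1   q0 
   q1     q2   q0 
   q2     q3   q0 
   q3     q3   q4 
   q4     q5   q6 
   q5     q7   q8 
   q6     q9  q10 
 * q7     q3   q4 
 * q8     q5   q6 
 * q9     q7   q8 
 * q10    q9  q10 
(> = start, * = accepting)

start=q0 accept=q7,q8,q9,q10 q0-x->q1 q0-y->q0 q1-x->q2 q1-y->q0 q2-x->q3 q2-y->q0 q3-x->q3 q3-y->q4 q4-x->q5 q4-y->q6 q5-x->q7 q5-y->q8 q6-x->q9 q6-y->q10 q7-x->q3 q7-y->q4 q8-x->q5 q8-y->q6 q9-x->q7 q9-y->q8 q10-x->q9 q10-y->q10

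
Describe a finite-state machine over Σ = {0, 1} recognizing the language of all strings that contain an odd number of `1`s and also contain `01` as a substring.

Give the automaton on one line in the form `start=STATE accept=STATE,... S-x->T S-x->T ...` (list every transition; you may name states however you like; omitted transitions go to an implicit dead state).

start=A accept=D A-0->B A-1->C B-0->B B-1->D C-0->E C-1->A D-0->D D-1->F E-0->E E-1->F F-0->F F-1->D

Handle the two conditions separately and then intersect. One (2 states) tracks the count of `1`s modulo 2; the other (3 states) tracks whether and how much of `01` has been seen. Each combined state is a pair, one component from each; accept when both components accept.
A 6-state machine:
       0  1 
>  A   B  C 
   B   B  D 
   C   E  A 
 * D   D  F 
   E   E  F 
   F   F  D 
(> = start, * = accepting)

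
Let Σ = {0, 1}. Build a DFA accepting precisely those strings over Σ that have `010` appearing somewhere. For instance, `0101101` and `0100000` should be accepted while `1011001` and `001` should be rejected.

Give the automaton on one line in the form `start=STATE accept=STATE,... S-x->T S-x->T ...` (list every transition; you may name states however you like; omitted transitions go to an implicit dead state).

start=q0 accept=q3 q0-0->q1 q0-1->q0 q1-0->q1 q1-1->q2 q2-0->q3 q2-1->q0 q3-0->q3 q3-1->q3

States q0..q2 record the length of the longest prefix of `010` that matches the current input suffix. Reaching q3 means `010` has been seen, and we stay there forever. Accept from q3.
With 4 states:
        0   1  
>  q0   q1  q0 
   q1   q1  q2 
   q2   q3  q0 
 * q3   q3  q3 
(> = start, * = accepting)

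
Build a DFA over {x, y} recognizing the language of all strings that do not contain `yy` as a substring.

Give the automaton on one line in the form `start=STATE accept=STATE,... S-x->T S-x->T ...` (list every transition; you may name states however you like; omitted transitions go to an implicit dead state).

Track partial matches of the forbidden pattern `yy`. State s2 is a dead state reached once `yy` has occurred; every other state accepts. s0 means no part of `yy` is currently matched.
With 3 states:
        x   y  
>* s0   s0  s1 
 * s1   s0  s2 
   s2   s2  s2 
(> = start, * = accepting)

start=s0 accept=s0,s1 s0-x->s0 s0-y->s1 s1-x->s0 s1-y->s2 s2-x->s2 s2-y->s2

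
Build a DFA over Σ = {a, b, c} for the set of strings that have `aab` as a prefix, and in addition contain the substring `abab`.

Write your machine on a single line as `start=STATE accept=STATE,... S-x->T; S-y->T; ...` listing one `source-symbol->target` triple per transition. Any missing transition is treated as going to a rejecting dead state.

start=q0; accept=q8; q0-a->q1; q0-b->q2; q0-c->q2; q1-a->q3; q1-b->q2; q1-c->q2; q2-a->q2; q2-b->q2; q2-c->q2; q3-a->q2; q3-b->q4; q3-c->q2; q4-a->q5; q4-b->q6; q4-c->q6; q5-a->q7; q5-b->q8; q5-c->q6; q6-a->q7; q6-b->q6; q6-c->q6; q7-a->q7; q7-b->q4; q7-c->q6; q8-a->q8; q8-b->q8; q8-c->q8

Handle the two conditions separately and then intersect. The first has 5 states tracking whether the input so far still matches the prefix `aab`; the second has 5 states tracking whether and how much of `abab` has been seen. A product state is a pair (one from each), accepting exactly when both do. After merging equivalent states the machine shrinks.
A 9-state machine:
        a   b   c  
>  q0   q1  q2  q2 
   q1   q3  q2  q2 
   q2   q2  q2  q2 
   q3   q2  q4  q2 
   q4   q5  q6  q6 
   q5   q7  q8  q6 
   q6   q7  q6  q6 
   q7   q7  q4  q6 
 * q8   q8  q8  q8 
(> = start, * = accepting)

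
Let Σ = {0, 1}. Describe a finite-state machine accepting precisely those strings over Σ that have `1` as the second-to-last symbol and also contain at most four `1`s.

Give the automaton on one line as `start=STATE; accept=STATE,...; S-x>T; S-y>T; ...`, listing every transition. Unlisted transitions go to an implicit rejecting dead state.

start=S0; accept=S2,S3,S6,S7,S10,S11,S14; S0-0>S0; S0-1>S1; S1-0>S2; S1-1>S3; S2-0>S4; S2-1>S5; S3-0>S6; S3-1>S7; S4-0>S4; S4-1>S5; S5-0>S6; S5-1>S7; S6-0>S8; S6-1>S9; S7-0>S10; S7-1>S11; S8-0>S8; S8-1>S9; S9-0>S10; S9-1>S11; S10-0>S12; S10-1>S13; S11-0>S14; S11-1>S15; S12-0>S12; S12-1>S13; S13-0>S14; S13-1>S15; S14-0>S15; S14-1>S15; S15-0>S15; S15-1>S15

Build one automaton per condition and run them in lockstep. One (7 states) tracks the last 2 symbols read; the other (6 states) tracks the count of `1`s, saturating at 5. Each combined state is a pair, one component from each; accept when both components accept. Equivalent product states are then merged.
          0    1  
>  S0     S0   S1 
   S1     S2   S3 
 * S2     S4   S5 
 * S3     S6   S7 
   S4     S4   S5 
   S5     S6   S7 
 * S6     S8   S9 
 * S7    S10  S11 
   S8     S8   S9 
   S9    S10  S11 
 * S10   S12  S13 
 * S11   S14  S15 
   S12   S12  S13 
   S13   S14  S15 
 * S14   S15  S15 
   S15   S15  S15 
(> = start, * = accepting)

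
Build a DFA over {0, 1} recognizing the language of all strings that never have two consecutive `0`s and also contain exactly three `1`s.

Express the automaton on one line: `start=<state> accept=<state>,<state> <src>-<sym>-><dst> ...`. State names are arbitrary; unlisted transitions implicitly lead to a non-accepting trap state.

start=q0 accept=q7,q8 q0-0->q1 q0-1->q2 q1-0->q3 q1-1->q2 q2-0->q4 q2-1->q5 q3-0->q3 q3-1->q3 q4-0->q3 q4-1->q5 q5-0->q6 q5-1->q7 q6-0->q3 q6-1->q7 q7-0->q8 q7-1->q3 q8-0->q3 q8-1->q3

Handle the two conditions separately and then intersect. The first has 3 states tracking partial matches of the forbidden pattern `00`; the second has 5 states tracking the count of `1`s, saturating at 4. A product state is a pair (one from each), accepting exactly when both do. After merging equivalent states the machine shrinks.
        0   1  
>  q0   q1  q2 
   q1   q3  q2 
   q2   q4  q5 
   q3   q3  q3 
   q4   q3  q5 
   q5   q6  q7 
   q6   q3  q7 
 * q7   q8  q3 
 * q8   q3  q3 
(> = start, * = accepting)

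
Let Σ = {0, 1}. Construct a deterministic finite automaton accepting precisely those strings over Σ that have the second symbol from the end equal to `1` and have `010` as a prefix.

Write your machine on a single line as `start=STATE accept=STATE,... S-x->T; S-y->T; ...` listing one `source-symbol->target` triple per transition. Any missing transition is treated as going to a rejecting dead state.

Build one automaton per condition and run them in lockstep. One (7 states) tracks the last 2 symbols read; the other (5 states) tracks whether the input so far still matches the prefix `010`. Each combined state is a pair, one component from each; accept when both components accept.
With 12 states:
          0    1  
>  q0     q1   q2 
   q1     q3   q4 
   q2     q5   q6 
   q3     q3   q7 
   q4     q8   q6 
   q5     q3   q7 
   q6     q5   q6 
   q7     q5   q6 
 * q8     q9  q10 
   q9     q9  q10 
   q10    q8  q11 
 * q11    q8  q11 
(> = start, * = accepting)

start=q0; accept=q8,q11; q0-0->q1; q0-1->q2; q1-0->q3; q1-1->q4; q2-0->q5; q2-1->q6; q3-0->q3; q3-1->q7; q4-0->q8; q4-1->q6; q5-0->q3; q5-1->q7; q6-0->q5; q6-1->q6; q7-0->q5; q7-1->q6; q8-0->q9; q8-1->q10; q9-0->q9; q9-1->q10; q10-0->q8; q10-1->q11; q11-0->q8; q11-1->q11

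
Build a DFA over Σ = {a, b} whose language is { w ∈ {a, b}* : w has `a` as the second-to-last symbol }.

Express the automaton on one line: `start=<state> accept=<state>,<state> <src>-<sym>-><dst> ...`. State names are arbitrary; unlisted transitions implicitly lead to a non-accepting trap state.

A DFA must remember the last 2 symbols (since which symbol is second-to-last isn't known until the input ends). Use one state per possible window of the last ≤2 symbols; accept from those whose window starts with `a`.
With 7 states:
        a   b  
>  q0   q1  q2 
   q1   q3  q4 
   q2   q5  q6 
 * q3   q3  q4 
 * q4   q5  q6 
   q5   q3  q4 
   q6   q5  q6 
(> = start, * = accepting)

start=q0 accept=q3,q4 q0-a->q1 q0-b->q2 q1-a->q3 q1-b->q4 q2-a->q5 q2-b->q6 q3-a->q3 q3-b->q4 q4-a->q5 q4-b->q6 q5-a->q3 q5-b->q4 q6-a->q5 q6-b->q6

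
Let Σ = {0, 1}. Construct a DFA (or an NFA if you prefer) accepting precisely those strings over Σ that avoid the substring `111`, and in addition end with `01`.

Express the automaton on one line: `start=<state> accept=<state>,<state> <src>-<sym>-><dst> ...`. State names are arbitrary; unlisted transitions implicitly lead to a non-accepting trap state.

start=s0 accept=s3 s0-0->s1 s0-1->s2 s1-0->s1 s1-1->s3 s2-0->s1 s2-1->s4 s3-0->s1 s3-1->s4 s4-0->s1 s4-1->s5 s5-0->s5 s5-1->s5

Build one automaton per condition and run them in lockstep. The first has 4 states tracking partial matches of the forbidden pattern `111`; the second has 3 states tracking how much of the suffix `01` has currently been matched. A product state is a pair (one from each), accepting exactly when both do. Equivalent product states are then merged.
        0   1  
>  s0   s1  s2 
   s1   s1  s3 
   s2   s1  s4 
 * s3   s1  s4 
   s4   s1  s5 
   s5   s5  s5 
(> = start, * = accepting)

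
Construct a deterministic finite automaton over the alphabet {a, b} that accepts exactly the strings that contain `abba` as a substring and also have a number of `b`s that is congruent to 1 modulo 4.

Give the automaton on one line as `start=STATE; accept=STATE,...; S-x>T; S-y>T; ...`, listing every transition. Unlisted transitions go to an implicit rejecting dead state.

start=S0; accept=S19; S0-a>S1; S0-b>S2; S1-a>S1; S1-b>S3; S2-a>S4; S2-b>S5; S3-a>S4; S3-b>S6; S4-a>S4; S4-b>S7; S5-a>S8; S5-b>S9; S6-a>S10; S6-b>S9; S7-a>S8; S7-b>S11; S8-a>S8; S8-b>S12; S9-a>S13; S9-b>S0; S10-a>S10; S10-b>S14; S11-a>S14; S11-b>S0; S12-a>S13; S12-b>S15; S13-a>S13; S13-b>S16; S14-a>S14; S14-b>S17; S15-a>S17; S15-b>S2; S16-a>S1; S16-b>S18; S17-a>S17; S17-b>S19; S18-a>S19; S18-b>S5; S19-a>S19; S19-b>S10

Build one automaton per condition and run them in lockstep. One (5 states) tracks whether and how much of `abba` has been seen; the other (4 states) tracks the count of `b`s modulo 4. Each combined state is a pair, one component from each; accept when both components accept.
With 20 states:
          a    b  
>  S0     S1   S2 
   S1     S1   S3 
   S2     S4   S5 
   S3     S4   S6 
   S4     S4   S7 
   S5     S8   S9 
   S6    S10   S9 
   S7     S8  S11 
   S8     S8  S12 
   S9    S13   S0 
   S10   S10  S14 
   S11   S14   S0 
   S12   S13  S15 
   S13   S13  S16 
   S14   S14  S17 
   S15   S17   S2 
   S16    S1  S18 
   S17   S17  S19 
   S18   S19   S5 
 * S19   S19  S10 
(> = start, * = accepting)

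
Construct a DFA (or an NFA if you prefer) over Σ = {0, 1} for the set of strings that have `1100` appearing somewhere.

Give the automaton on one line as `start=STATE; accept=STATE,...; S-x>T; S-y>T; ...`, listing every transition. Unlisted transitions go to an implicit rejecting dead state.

start=q0; accept=q4; q0-0>q0; q0-1>q1; q1-0>q0; q1-1>q2; q2-0>q3; q2-1>q2; q3-0>q4; q3-1>q1; q4-0>q4; q4-1>q4

States q0..q3 record the length of the longest prefix of `1100` that matches the current input suffix. Reaching q4 means `1100` has been seen, and we stay there forever. Accept from q4.
A 5-state machine:
        0   1  
>  q0   q0  q1 
   q1   q0  q2 
   q2   q3  q2 
   q3   q4  q1 
 * q4   q4  q4 
(> = start, * = accepting)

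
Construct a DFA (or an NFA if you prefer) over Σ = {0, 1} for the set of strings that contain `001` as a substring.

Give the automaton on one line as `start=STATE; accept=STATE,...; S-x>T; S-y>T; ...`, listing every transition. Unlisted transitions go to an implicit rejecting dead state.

start=q0; accept=q3; q0-0>q1; q0-1>q0; q1-0>q2; q1-1>q0; q2-0>q2; q2-1>q3; q3-0>q3; q3-1>q3

Track how much of `001` has been matched so far: state q0 is no progress, q3 is the absorbing accept state reached once `001` has occurred. Intermediate states record partial matches; on a mismatch, fall back to the longest reusable overlap.
        0   1  
>  q0   q1  q0 
   q1   q2  q0 
   q2   q2  q3 
 * q3   q3  q3 
(> = start, * = accepting)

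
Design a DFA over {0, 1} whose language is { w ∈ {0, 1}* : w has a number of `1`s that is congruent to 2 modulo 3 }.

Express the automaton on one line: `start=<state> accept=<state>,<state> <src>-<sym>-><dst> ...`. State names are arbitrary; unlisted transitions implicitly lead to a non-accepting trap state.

start=A accept=C A-0->A A-1->B B-0->B B-1->C C-0->C C-1->A

The only thing that matters is how many `1`s have appeared, reduced mod 3. Use one state per residue: A for 0, …, C for 2. Reading `1` moves to the next residue; anything else stays put. C is accepting.
3 states suffice.
       0  1 
>  A   A  B 
   B   B  C 
 * C   C  A 
(> = start, * = accepting)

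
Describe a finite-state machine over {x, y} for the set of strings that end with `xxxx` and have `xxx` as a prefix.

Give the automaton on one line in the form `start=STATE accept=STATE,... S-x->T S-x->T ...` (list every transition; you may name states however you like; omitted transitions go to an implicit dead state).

Handle the two conditions separately and then intersect. One (5 states) tracks how much of the suffix `xxxx` has currently been matched; the other (5 states) tracks whether the input so far still matches the prefix `xxx`. Each combined state is a pair, one component from each; accept when both components accept. Minimizing collapses redundant product states.
        x   y  
>  s0   s1  s2 
   s1   s3  s2 
   s2   s2  s2 
   s3   s4  s2 
   s4   s5  s6 
 * s5   s5  s6 
   s6   s7  s6 
   s7   s8  s6 
   s8   s4  s6 
(> = start, * = accepting)

start=s0 accept=s5 s0-x->s1 s0-y->s2 s1-x->s3 s1-y->s2 s2-x->s2 s2-y->s2 s3-x->s4 s3-y->s2 s4-x->s5 s4-y->s6 s5-x->s5 s5-y->s6 s6-x->s7 s6-y->s6 s7-x->s8 s7-y->s6 s8-x->s4 s8-y->s6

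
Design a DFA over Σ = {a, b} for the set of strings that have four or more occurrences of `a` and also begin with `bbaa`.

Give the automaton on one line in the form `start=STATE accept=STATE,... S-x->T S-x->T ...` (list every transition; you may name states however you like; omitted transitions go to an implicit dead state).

Run two small machines in parallel and take their product. The first has 6 states tracking the count of `a`s, saturating at 5; the second has 6 states tracking whether the input so far still matches the prefix `bbaa`. A product state is a pair (one from each), accepting exactly when both do.
A 14-state machine:
          a    b  
>  q0     q1   q2 
   q1     q3   q1 
   q2     q1   q4 
   q3     q5   q3 
   q4     q6   q7 
   q5     q8   q5 
   q6     q9   q1 
   q7     q1   q7 
   q8    q10   q8 
   q9    q11   q9 
   q10   q10  q10 
   q11   q12  q11 
 * q12   q13  q12 
 * q13   q13  q13 
(> = start, * = accepting)

start=q0 accept=q12,q13 q0-a->q1 q0-b->q2 q1-a->q3 q1-b->q1 q2-a->q1 q2-b->q4 q3-a->q5 q3-b->q3 q4-a->q6 q4-b->q7 q5-a->q8 q5-b->q5 q6-a->q9 q6-b->q1 q7-a->q1 q7-b->q7 q8-a->q10 q8-b->q8 q9-a->q11 q9-b->q9 q10-a->q10 q10-b->q10 q11-a->q12 q11-b->q11 q12-a->q13 q12-b->q12 q13-a->q13 q13-b->q13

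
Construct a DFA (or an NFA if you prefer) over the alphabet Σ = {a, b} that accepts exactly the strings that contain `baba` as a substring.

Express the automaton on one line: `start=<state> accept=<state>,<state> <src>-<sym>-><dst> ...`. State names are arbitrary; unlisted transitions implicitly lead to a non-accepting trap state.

Track how much of `baba` has been matched so far: state S0 is no progress, S4 is the absorbing accept state reached once `baba` has occurred. Intermediate states record partial matches; on a mismatch, fall back to the longest reusable overlap.
        a   b  
>  S0   S0  S1 
   S1   S2  S1 
   S2   S0  S3 
   S3   S4  S1 
 * S4   S4  S4 
(> = start, * = accepting)

start=S0 accept=S4 S0-a->S0 S0-b->S1 S1-a->S2 S1-b->S1 S2-a->S0 S2-b->S3 S3-a->S4 S3-b->S1 S4-a->S4 S4-b->S4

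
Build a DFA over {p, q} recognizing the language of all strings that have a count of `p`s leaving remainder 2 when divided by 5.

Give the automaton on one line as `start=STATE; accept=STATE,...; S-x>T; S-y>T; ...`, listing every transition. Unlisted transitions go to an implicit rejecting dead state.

The only thing that matters is how many `p`s have appeared, reduced mod 5. Use one state per residue: s0 for 0, …, s4 for 4. Reading `p` moves to the next residue; anything else stays put. s2 is accepting.
5 states suffice.
        p   q  
>  s0   s1  s0 
   s1   s2  s1 
 * s2   s3  s2 
   s3   s4  s3 
   s4   s0  s4 
(> = start, * = accepting)

start=s0; accept=s2; s0-p>s1; s0-q>s0; s1-p>s2; s1-q>s1; s2-p>s3; s2-q>s2; s3-p>s4; s3-q>s3; s4-p>s0; s4-q>s4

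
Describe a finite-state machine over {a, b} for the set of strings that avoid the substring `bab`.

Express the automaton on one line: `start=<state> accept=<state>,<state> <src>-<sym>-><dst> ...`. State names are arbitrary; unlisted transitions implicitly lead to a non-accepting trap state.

This is the complement of 'contains `bab`'. Use the same substring-matching states — s0 through s3 holding how much of `bab` has just been matched — but flip the accepting set: everything except the trap s3 accepts.
4 states suffice.
        a   b  
>* s0   s0  s1 
 * s1   s2  s1 
 * s2   s0  s3 
   s3   s3  s3 
(> = start, * = accepting)

start=s0 accept=s0,s1,s2 s0-a->s0 s0-b->s1 s1-a->s2 s1-b->s1 s2-a->s0 s2-b->s3 s3-a->s3 s3-b->s3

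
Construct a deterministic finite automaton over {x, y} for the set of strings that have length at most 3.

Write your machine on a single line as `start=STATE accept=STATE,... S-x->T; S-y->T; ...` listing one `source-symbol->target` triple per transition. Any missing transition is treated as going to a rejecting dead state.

start=s0; accept=s0,s1,s2,s3; s0-x->s1; s0-y->s1; s1-x->s2; s1-y->s2; s2-x->s3; s2-y->s3; s3-x->s4; s3-y->s4; s4-x->s4; s4-y->s4

We only need to distinguish lengths 0, 1, …, 3, and '>3'. Chain s0 → s1 → s2 → s3 → s4 on every symbol, with s4 looping. Accepting states: {s0, s1, s2, s3}.
With 5 states:
        x   y  
>* s0   s1  s1 
 * s1   s2  s2 
 * s2   s3  s3 
 * s3   s4  s4 
   s4   s4  s4 
(> = start, * = accepting)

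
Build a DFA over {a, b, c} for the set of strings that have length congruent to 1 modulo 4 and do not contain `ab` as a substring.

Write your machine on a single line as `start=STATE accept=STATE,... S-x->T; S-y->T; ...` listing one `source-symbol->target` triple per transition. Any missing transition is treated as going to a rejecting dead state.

Handle the two conditions separately and then intersect. The first has 4 states tracking the input length modulo 4; the second has 3 states tracking partial matches of the forbidden pattern `ab`. A product state is a pair (one from each), accepting exactly when both do. Equivalent product states are then merged.
        a   b   c  
>  S0   S1  S2  S2 
 * S1   S3  S4  S5 
 * S2   S3  S5  S5 
   S3   S6  S4  S7 
   S4   S4  S4  S4 
   S5   S6  S7  S7 
   S6   S8  S4  S0 
   S7   S8  S0  S0 
   S8   S1  S4  S2 
(> = start, * = accepting)

start=S0; accept=S1,S2; S0-a->S1; S0-b->S2; S0-c->S2; S1-a->S3; S1-b->S4; S1-c->S5; S2-a->S3; S2-b->S5; S2-c->S5; S3-a->S6; S3-b->S4; S3-c->S7; S4-a->S4; S4-b->S4; S4-c->S4; S5-a->S6; S5-b->S7; S5-c->S7; S6-a->S8; S6-b->S4; S6-c->S0; S7-a->S8; S7-b->S0; S7-c->S0; S8-a->S1; S8-b->S4; S8-c->S2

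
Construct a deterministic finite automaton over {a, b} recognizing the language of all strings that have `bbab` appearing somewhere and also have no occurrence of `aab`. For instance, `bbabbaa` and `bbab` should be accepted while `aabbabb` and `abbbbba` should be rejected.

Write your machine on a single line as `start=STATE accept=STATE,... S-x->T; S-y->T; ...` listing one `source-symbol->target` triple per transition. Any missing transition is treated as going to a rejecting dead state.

Build one automaton per condition and run them in lockstep. One (5 states) tracks whether and how much of `bbab` has been seen; the other (4 states) tracks partial matches of the forbidden pattern `aab`. Each combined state is a pair, one component from each; accept when both components accept. Equivalent product states are then merged.
9 states suffice.
        a   b  
>  q0   q1  q2 
   q1   q3  q2 
   q2   q1  q4 
   q3   q3  q3 
   q4   q5  q4 
   q5   q3  q6 
 * q6   q7  q6 
 * q7   q8  q6 
 * q8   q8  q3 
(> = start, * = accepting)

start=q0; accept=q6,q7,q8; q0-a->q1; q0-b->q2; q1-a->q3; q1-b->q2; q2-a->q1; q2-b->q4; q3-a->q3; q3-b->q3; q4-a->q5; q4-b->q4; q5-a->q3; q5-b->q6; q6-a->q7; q6-b->q6; q7-a->q8; q7-b->q6; q8-a->q8; q8-b->q3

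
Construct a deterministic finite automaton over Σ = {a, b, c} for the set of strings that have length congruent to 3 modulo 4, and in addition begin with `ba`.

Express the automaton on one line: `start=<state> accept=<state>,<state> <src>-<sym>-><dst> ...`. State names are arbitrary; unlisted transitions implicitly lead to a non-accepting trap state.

start=s0 accept=s4 s0-a->s1 s0-b->s2 s0-c->s1 s1-a->s1 s1-b->s1 s1-c->s1 s2-a->s3 s2-b->s1 s2-c->s1 s3-a->s4 s3-b->s4 s3-c->s4 s4-a->s5 s4-b->s5 s4-c->s5 s5-a->s6 s5-b->s6 s5-c->s6 s6-a->s3 s6-b->s3 s6-c->s3

Handle the two conditions separately and then intersect. One (4 states) tracks the input length modulo 4; the other (4 states) tracks whether the input so far still matches the prefix `ba`. Each combined state is a pair, one component from each; accept when both components accept. Equivalent product states are then merged.
With 7 states:
        a   b   c  
>  s0   s1  s2  s1 
   s1   s1  s1  s1 
   s2   s3  s1  s1 
   s3   s4  s4  s4 
 * s4   s5  s5  s5 
   s5   s6  s6  s6 
   s6   s3  s3  s3 
(> = start, * = accepting)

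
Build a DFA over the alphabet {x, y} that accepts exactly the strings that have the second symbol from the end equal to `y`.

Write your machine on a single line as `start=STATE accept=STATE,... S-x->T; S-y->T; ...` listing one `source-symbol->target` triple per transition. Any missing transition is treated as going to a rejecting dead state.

Because acceptance depends on a position counted from the end, the machine has to buffer the most recent 2 symbols. Make each state the string of the last up-to-2 symbols read; on input `x` shift the window left and append `x`. Accept when the buffered window has length 2 and begins with `y`.
With 7 states:
        x   y  
>  s0   s1  s2 
   s1   s3  s4 
   s2   s5  s6 
   s3   s3  s4 
   s4   s5  s6 
 * s5   s3  s4 
 * s6   s5  s6 
(> = start, * = accepting)

start=s0; accept=s5,s6; s0-x->s1; s0-y->s2; s1-x->s3; s1-y->s4; s2-x->s5; s2-y->s6; s3-x->s3; s3-y->s4; s4-x->s5; s4-y->s6; s5-x->s3; s5-y->s4; s6-x->s5; s6-y->s6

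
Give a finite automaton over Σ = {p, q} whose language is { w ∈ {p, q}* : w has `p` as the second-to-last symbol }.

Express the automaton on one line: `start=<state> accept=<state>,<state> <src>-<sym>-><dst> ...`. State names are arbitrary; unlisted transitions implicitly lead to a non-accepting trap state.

start=A accept=D,E A-p->B A-q->C B-p->D B-q->E C-p->F C-q->G D-p->D D-q->E E-p->F E-q->G F-p->D F-q->E G-p->F G-q->G

Because acceptance depends on a position counted from the end, the machine has to buffer the most recent 2 symbols. Make each state the string of the last up-to-2 symbols read; on input `x` shift the window left and append `x`. Accept when the buffered window has length 2 and begins with `p`.
7 states suffice.
       p  q 
>  A   B  C 
   B   D  E 
   C   F  G 
 * D   D  E 
 * E   F  G 
   F   D  E 
   G   F  G 
(> = start, * = accepting)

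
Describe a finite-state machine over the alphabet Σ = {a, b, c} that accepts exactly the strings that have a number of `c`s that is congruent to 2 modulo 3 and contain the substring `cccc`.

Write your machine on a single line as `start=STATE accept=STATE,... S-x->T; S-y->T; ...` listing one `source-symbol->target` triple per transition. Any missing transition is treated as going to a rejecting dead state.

Run two small machines in parallel and take their product. The first has 3 states tracking the count of `c`s modulo 3; the second has 5 states tracking whether and how much of `cccc` has been seen. A product state is a pair (one from each), accepting exactly when both do.
With 15 states:
          a    b    c  
>  s0     s0   s0   s1 
   s1     s2   s2   s3 
   s2     s2   s2   s4 
   s3     s5   s5   s6 
   s4     s5   s5   s7 
   s5     s5   s5   s8 
   s6     s0   s0   s9 
   s7     s0   s0  s10 
   s8     s0   s0  s11 
   s9     s9   s9  s12 
   s10    s2   s2  s12 
   s11    s2   s2  s13 
 * s12   s12  s12  s14 
   s13    s5   s5  s14 
   s14   s14  s14   s9 
(> = start, * = accepting)

start=s0; accept=s12; s0-a->s0; s0-b->s0; s0-c->s1; s1-a->s2; s1-b->s2; s1-c->s3; s2-a->s2; s2-b->s2; s2-c->s4; s3-a->s5; s3-b->s5; s3-c->s6; s4-a->s5; s4-b->s5; s4-c->s7; s5-a->s5; s5-b->s5; s5-c->s8; s6-a->s0; s6-b->s0; s6-c->s9; s7-a->s0; s7-b->s0; s7-c->s10; s8-a->s0; s8-b->s0; s8-c->s11; s9-a->s9; s9-b->s9; s9-c->s12; s10-a->s2; s10-b->s2; s10-c->s12; s11-a->s2; s11-b->s2; s11-c->s13; s12-a->s12; s12-b->s12; s12-c->s14; s13-a->s5; s13-b->s5; s13-c->s14; s14-a->s14; s14-b->s14; s14-c->s9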